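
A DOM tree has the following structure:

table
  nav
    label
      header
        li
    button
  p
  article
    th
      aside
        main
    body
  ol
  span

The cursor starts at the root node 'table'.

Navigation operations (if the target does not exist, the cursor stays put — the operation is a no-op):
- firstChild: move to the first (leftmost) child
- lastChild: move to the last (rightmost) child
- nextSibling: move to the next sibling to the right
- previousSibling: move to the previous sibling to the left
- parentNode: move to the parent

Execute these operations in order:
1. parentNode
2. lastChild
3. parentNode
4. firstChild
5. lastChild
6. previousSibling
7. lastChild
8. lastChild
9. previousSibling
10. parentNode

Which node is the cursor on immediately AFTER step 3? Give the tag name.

After 1 (parentNode): table (no-op, stayed)
After 2 (lastChild): span
After 3 (parentNode): table

Answer: table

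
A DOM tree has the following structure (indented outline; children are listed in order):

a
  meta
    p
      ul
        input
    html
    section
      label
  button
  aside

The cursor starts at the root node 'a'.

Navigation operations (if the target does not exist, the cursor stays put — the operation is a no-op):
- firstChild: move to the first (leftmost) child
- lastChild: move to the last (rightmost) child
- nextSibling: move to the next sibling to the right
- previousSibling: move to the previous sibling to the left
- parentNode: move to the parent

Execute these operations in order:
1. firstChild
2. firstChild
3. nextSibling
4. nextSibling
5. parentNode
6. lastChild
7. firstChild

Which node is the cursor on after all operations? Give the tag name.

After 1 (firstChild): meta
After 2 (firstChild): p
After 3 (nextSibling): html
After 4 (nextSibling): section
After 5 (parentNode): meta
After 6 (lastChild): section
After 7 (firstChild): label

Answer: label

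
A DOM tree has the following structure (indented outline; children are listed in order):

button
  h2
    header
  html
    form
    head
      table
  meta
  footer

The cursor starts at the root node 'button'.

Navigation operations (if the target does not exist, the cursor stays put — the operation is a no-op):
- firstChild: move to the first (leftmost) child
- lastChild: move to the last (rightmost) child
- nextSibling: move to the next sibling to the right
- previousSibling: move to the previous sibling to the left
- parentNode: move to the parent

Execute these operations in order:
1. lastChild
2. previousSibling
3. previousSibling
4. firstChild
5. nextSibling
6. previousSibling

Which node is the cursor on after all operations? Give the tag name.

After 1 (lastChild): footer
After 2 (previousSibling): meta
After 3 (previousSibling): html
After 4 (firstChild): form
After 5 (nextSibling): head
After 6 (previousSibling): form

Answer: form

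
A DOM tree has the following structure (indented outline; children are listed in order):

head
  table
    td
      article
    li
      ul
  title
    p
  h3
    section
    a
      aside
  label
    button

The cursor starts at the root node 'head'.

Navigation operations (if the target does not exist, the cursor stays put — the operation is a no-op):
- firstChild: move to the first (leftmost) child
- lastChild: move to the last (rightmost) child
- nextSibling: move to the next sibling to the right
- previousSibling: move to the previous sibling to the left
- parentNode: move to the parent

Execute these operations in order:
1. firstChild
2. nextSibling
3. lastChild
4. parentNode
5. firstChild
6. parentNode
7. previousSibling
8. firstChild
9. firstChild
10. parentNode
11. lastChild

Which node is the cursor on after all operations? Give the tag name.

Answer: article

Derivation:
After 1 (firstChild): table
After 2 (nextSibling): title
After 3 (lastChild): p
After 4 (parentNode): title
After 5 (firstChild): p
After 6 (parentNode): title
After 7 (previousSibling): table
After 8 (firstChild): td
After 9 (firstChild): article
After 10 (parentNode): td
After 11 (lastChild): article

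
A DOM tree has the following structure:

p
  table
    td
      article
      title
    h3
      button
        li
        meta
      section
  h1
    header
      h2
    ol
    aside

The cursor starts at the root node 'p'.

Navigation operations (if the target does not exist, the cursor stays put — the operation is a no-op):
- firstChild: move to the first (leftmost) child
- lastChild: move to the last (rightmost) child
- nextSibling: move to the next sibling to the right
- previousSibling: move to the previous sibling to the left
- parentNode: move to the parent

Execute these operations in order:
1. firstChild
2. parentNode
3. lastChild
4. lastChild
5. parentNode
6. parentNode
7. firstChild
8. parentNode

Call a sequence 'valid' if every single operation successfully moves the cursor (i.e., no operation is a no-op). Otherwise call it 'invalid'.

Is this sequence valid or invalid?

Answer: valid

Derivation:
After 1 (firstChild): table
After 2 (parentNode): p
After 3 (lastChild): h1
After 4 (lastChild): aside
After 5 (parentNode): h1
After 6 (parentNode): p
After 7 (firstChild): table
After 8 (parentNode): p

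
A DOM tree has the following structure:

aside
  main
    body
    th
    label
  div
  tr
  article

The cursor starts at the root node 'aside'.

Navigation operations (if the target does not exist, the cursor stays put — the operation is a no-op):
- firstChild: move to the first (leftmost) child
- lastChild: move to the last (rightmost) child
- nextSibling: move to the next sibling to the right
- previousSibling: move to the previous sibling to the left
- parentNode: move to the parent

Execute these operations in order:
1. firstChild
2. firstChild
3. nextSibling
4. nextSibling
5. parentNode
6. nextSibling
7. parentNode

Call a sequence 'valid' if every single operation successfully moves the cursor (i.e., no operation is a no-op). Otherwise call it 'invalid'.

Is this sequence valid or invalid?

Answer: valid

Derivation:
After 1 (firstChild): main
After 2 (firstChild): body
After 3 (nextSibling): th
After 4 (nextSibling): label
After 5 (parentNode): main
After 6 (nextSibling): div
After 7 (parentNode): aside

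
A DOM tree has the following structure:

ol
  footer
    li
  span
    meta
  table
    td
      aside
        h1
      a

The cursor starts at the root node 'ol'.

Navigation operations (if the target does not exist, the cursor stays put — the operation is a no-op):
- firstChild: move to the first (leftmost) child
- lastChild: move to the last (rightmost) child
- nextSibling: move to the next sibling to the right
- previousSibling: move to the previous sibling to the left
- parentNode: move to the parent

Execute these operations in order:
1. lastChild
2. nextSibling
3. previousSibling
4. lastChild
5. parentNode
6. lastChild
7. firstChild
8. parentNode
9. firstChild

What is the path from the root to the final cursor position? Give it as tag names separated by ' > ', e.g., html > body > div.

Answer: ol > span > meta

Derivation:
After 1 (lastChild): table
After 2 (nextSibling): table (no-op, stayed)
After 3 (previousSibling): span
After 4 (lastChild): meta
After 5 (parentNode): span
After 6 (lastChild): meta
After 7 (firstChild): meta (no-op, stayed)
After 8 (parentNode): span
After 9 (firstChild): meta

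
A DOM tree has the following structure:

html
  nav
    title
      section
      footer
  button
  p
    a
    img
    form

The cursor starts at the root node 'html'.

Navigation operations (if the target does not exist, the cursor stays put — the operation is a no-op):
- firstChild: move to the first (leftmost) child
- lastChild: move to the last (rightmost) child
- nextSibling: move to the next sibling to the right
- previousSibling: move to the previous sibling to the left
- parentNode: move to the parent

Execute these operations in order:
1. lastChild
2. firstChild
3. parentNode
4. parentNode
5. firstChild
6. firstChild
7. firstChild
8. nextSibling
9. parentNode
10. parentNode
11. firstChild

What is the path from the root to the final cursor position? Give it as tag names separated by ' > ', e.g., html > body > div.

After 1 (lastChild): p
After 2 (firstChild): a
After 3 (parentNode): p
After 4 (parentNode): html
After 5 (firstChild): nav
After 6 (firstChild): title
After 7 (firstChild): section
After 8 (nextSibling): footer
After 9 (parentNode): title
After 10 (parentNode): nav
After 11 (firstChild): title

Answer: html > nav > title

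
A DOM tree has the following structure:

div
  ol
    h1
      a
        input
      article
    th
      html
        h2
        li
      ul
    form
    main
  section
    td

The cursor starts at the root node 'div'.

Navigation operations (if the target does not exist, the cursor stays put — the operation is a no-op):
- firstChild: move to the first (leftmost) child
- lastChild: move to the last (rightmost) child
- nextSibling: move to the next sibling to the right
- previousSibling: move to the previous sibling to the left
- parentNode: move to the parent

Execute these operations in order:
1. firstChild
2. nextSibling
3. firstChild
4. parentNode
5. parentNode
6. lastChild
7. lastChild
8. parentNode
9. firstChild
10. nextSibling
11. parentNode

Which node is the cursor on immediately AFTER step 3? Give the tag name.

After 1 (firstChild): ol
After 2 (nextSibling): section
After 3 (firstChild): td

Answer: td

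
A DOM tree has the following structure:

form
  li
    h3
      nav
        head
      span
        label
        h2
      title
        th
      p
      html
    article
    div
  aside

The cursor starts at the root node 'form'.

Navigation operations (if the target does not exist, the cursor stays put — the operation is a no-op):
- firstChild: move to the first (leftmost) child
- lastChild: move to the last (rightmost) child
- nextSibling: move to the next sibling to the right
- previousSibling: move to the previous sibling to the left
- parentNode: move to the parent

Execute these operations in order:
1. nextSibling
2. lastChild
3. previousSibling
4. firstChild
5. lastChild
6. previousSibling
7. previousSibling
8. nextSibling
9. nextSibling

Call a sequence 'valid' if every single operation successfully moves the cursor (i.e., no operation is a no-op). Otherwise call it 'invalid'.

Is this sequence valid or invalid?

Answer: invalid

Derivation:
After 1 (nextSibling): form (no-op, stayed)
After 2 (lastChild): aside
After 3 (previousSibling): li
After 4 (firstChild): h3
After 5 (lastChild): html
After 6 (previousSibling): p
After 7 (previousSibling): title
After 8 (nextSibling): p
After 9 (nextSibling): html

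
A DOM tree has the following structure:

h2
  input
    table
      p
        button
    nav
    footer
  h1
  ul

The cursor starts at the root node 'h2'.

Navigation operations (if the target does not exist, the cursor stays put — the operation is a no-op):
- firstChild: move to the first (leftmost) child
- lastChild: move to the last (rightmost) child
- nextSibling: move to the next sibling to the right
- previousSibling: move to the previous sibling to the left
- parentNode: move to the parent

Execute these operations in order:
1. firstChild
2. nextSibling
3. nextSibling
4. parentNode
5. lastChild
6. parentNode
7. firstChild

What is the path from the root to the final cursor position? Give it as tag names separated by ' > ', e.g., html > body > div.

Answer: h2 > input

Derivation:
After 1 (firstChild): input
After 2 (nextSibling): h1
After 3 (nextSibling): ul
After 4 (parentNode): h2
After 5 (lastChild): ul
After 6 (parentNode): h2
After 7 (firstChild): input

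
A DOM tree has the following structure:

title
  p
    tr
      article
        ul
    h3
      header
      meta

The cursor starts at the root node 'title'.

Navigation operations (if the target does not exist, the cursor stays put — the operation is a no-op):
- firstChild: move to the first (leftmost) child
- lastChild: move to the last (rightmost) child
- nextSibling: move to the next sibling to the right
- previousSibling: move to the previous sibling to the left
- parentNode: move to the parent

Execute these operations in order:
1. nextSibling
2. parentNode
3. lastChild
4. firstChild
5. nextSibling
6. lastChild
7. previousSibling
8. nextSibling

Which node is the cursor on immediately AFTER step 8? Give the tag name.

Answer: meta

Derivation:
After 1 (nextSibling): title (no-op, stayed)
After 2 (parentNode): title (no-op, stayed)
After 3 (lastChild): p
After 4 (firstChild): tr
After 5 (nextSibling): h3
After 6 (lastChild): meta
After 7 (previousSibling): header
After 8 (nextSibling): meta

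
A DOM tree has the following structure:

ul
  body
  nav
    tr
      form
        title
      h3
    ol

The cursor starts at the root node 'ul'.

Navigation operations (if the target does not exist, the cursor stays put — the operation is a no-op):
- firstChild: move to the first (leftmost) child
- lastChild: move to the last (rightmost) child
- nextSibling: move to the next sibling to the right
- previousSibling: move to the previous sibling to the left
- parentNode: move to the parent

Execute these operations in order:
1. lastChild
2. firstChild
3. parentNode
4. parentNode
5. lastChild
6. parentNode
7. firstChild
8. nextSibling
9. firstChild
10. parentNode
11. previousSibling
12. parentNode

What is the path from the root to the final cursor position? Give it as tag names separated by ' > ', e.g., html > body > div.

Answer: ul

Derivation:
After 1 (lastChild): nav
After 2 (firstChild): tr
After 3 (parentNode): nav
After 4 (parentNode): ul
After 5 (lastChild): nav
After 6 (parentNode): ul
After 7 (firstChild): body
After 8 (nextSibling): nav
After 9 (firstChild): tr
After 10 (parentNode): nav
After 11 (previousSibling): body
After 12 (parentNode): ul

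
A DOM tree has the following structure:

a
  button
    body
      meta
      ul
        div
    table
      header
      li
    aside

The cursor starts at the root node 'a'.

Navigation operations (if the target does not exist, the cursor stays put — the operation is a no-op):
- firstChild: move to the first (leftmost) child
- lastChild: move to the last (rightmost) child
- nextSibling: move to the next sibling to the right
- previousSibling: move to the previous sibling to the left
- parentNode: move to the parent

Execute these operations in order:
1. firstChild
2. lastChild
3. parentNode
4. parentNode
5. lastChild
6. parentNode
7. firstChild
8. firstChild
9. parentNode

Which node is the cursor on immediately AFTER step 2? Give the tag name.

After 1 (firstChild): button
After 2 (lastChild): aside

Answer: aside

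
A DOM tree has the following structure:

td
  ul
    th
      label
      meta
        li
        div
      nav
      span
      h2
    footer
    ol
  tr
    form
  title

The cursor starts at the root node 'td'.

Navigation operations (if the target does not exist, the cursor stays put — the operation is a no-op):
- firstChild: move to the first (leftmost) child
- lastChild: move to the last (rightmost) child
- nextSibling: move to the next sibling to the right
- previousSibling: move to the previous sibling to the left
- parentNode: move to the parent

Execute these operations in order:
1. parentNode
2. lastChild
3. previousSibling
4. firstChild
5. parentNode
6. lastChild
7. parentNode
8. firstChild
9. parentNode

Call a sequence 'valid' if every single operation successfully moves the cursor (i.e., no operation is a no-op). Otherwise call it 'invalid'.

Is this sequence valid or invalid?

After 1 (parentNode): td (no-op, stayed)
After 2 (lastChild): title
After 3 (previousSibling): tr
After 4 (firstChild): form
After 5 (parentNode): tr
After 6 (lastChild): form
After 7 (parentNode): tr
After 8 (firstChild): form
After 9 (parentNode): tr

Answer: invalid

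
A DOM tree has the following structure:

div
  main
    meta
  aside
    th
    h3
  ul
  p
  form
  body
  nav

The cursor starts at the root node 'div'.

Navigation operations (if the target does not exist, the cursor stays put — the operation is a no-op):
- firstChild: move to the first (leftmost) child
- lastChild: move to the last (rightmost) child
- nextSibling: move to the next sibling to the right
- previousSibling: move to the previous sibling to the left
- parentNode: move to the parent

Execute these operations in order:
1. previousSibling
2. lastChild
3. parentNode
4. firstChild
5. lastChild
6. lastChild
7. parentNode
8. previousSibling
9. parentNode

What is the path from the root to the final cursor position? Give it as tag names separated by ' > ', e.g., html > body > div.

After 1 (previousSibling): div (no-op, stayed)
After 2 (lastChild): nav
After 3 (parentNode): div
After 4 (firstChild): main
After 5 (lastChild): meta
After 6 (lastChild): meta (no-op, stayed)
After 7 (parentNode): main
After 8 (previousSibling): main (no-op, stayed)
After 9 (parentNode): div

Answer: div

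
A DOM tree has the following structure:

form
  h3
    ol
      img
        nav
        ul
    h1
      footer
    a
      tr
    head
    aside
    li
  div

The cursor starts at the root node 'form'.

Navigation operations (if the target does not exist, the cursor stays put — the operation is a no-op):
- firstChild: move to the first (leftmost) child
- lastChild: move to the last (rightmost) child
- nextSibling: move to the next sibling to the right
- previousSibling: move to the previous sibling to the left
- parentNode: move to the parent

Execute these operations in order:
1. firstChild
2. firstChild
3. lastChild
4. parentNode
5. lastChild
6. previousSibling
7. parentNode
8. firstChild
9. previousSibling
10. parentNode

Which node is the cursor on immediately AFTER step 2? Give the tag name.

Answer: ol

Derivation:
After 1 (firstChild): h3
After 2 (firstChild): ol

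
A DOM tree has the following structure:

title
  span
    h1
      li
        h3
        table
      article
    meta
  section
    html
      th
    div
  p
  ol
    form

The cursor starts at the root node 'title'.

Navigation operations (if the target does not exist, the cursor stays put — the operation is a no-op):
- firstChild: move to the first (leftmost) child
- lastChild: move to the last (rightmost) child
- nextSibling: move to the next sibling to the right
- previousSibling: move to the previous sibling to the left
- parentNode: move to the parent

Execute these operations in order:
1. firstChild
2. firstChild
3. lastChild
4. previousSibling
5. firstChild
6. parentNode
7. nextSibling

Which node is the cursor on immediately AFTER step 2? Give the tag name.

After 1 (firstChild): span
After 2 (firstChild): h1

Answer: h1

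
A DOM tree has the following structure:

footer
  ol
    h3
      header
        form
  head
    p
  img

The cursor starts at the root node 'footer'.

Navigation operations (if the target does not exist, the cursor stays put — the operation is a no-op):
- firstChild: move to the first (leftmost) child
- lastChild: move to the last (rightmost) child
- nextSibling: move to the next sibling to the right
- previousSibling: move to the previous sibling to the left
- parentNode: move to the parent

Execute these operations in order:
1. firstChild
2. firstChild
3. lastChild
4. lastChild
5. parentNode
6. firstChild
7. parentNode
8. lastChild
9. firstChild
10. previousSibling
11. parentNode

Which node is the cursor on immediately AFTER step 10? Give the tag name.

Answer: form

Derivation:
After 1 (firstChild): ol
After 2 (firstChild): h3
After 3 (lastChild): header
After 4 (lastChild): form
After 5 (parentNode): header
After 6 (firstChild): form
After 7 (parentNode): header
After 8 (lastChild): form
After 9 (firstChild): form (no-op, stayed)
After 10 (previousSibling): form (no-op, stayed)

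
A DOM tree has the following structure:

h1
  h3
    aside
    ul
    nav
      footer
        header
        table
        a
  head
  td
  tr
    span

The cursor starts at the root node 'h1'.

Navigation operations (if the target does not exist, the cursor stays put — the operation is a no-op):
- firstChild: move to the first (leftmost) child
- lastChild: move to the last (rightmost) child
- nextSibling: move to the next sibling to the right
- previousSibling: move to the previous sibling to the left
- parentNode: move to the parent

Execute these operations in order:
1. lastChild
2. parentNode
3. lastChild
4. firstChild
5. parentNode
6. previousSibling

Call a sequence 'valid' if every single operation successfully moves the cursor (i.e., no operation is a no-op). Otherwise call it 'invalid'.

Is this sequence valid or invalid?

After 1 (lastChild): tr
After 2 (parentNode): h1
After 3 (lastChild): tr
After 4 (firstChild): span
After 5 (parentNode): tr
After 6 (previousSibling): td

Answer: valid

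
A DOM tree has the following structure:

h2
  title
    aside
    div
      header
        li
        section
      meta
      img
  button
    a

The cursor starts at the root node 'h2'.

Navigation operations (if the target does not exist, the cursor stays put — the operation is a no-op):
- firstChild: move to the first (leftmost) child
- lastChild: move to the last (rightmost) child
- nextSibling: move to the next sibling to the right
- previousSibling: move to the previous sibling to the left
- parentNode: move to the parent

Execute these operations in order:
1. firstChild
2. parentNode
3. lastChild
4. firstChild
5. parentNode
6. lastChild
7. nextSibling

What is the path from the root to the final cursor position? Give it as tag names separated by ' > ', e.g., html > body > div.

Answer: h2 > button > a

Derivation:
After 1 (firstChild): title
After 2 (parentNode): h2
After 3 (lastChild): button
After 4 (firstChild): a
After 5 (parentNode): button
After 6 (lastChild): a
After 7 (nextSibling): a (no-op, stayed)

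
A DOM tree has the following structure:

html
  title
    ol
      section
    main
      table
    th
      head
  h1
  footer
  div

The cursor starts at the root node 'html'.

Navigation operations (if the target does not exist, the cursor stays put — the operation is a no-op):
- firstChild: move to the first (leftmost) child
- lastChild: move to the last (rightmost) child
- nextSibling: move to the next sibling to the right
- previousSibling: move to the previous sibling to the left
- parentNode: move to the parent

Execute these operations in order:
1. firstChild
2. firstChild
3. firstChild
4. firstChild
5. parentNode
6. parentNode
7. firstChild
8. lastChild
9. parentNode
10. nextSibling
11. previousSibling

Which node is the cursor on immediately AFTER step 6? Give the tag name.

After 1 (firstChild): title
After 2 (firstChild): ol
After 3 (firstChild): section
After 4 (firstChild): section (no-op, stayed)
After 5 (parentNode): ol
After 6 (parentNode): title

Answer: title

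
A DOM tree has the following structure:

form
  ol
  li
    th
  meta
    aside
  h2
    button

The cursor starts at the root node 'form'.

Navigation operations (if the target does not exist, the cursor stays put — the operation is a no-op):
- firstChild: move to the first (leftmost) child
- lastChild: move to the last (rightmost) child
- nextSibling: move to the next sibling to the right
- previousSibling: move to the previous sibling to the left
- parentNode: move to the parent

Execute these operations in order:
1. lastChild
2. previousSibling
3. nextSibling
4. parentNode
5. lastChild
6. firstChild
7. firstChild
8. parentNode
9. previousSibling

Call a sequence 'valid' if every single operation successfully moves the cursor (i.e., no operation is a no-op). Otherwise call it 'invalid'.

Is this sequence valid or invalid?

Answer: invalid

Derivation:
After 1 (lastChild): h2
After 2 (previousSibling): meta
After 3 (nextSibling): h2
After 4 (parentNode): form
After 5 (lastChild): h2
After 6 (firstChild): button
After 7 (firstChild): button (no-op, stayed)
After 8 (parentNode): h2
After 9 (previousSibling): meta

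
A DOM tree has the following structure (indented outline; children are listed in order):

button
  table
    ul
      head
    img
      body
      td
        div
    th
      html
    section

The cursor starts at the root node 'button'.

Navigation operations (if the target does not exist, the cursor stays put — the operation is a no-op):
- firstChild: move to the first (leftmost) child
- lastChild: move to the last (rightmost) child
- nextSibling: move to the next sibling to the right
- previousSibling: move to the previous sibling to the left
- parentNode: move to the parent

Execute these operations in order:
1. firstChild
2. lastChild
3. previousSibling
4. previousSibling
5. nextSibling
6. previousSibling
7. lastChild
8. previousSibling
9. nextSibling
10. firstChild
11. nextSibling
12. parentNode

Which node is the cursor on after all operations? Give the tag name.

Answer: td

Derivation:
After 1 (firstChild): table
After 2 (lastChild): section
After 3 (previousSibling): th
After 4 (previousSibling): img
After 5 (nextSibling): th
After 6 (previousSibling): img
After 7 (lastChild): td
After 8 (previousSibling): body
After 9 (nextSibling): td
After 10 (firstChild): div
After 11 (nextSibling): div (no-op, stayed)
After 12 (parentNode): td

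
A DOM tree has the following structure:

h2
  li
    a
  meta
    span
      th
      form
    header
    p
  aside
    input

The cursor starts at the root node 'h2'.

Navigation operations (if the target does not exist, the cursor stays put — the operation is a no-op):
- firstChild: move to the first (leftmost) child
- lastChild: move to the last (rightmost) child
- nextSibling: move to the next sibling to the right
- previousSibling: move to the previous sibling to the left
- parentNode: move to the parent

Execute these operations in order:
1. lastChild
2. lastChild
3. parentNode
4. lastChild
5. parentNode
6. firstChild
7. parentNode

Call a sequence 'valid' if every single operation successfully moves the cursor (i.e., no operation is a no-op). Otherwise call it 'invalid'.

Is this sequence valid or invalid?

After 1 (lastChild): aside
After 2 (lastChild): input
After 3 (parentNode): aside
After 4 (lastChild): input
After 5 (parentNode): aside
After 6 (firstChild): input
After 7 (parentNode): aside

Answer: valid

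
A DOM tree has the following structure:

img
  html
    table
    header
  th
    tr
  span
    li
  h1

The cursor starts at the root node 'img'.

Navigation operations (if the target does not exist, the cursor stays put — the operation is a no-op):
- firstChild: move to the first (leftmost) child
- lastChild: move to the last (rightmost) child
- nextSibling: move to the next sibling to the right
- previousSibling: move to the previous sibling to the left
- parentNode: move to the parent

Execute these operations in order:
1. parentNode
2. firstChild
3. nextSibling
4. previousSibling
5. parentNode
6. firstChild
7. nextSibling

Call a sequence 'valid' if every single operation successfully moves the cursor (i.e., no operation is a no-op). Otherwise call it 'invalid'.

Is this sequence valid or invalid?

Answer: invalid

Derivation:
After 1 (parentNode): img (no-op, stayed)
After 2 (firstChild): html
After 3 (nextSibling): th
After 4 (previousSibling): html
After 5 (parentNode): img
After 6 (firstChild): html
After 7 (nextSibling): th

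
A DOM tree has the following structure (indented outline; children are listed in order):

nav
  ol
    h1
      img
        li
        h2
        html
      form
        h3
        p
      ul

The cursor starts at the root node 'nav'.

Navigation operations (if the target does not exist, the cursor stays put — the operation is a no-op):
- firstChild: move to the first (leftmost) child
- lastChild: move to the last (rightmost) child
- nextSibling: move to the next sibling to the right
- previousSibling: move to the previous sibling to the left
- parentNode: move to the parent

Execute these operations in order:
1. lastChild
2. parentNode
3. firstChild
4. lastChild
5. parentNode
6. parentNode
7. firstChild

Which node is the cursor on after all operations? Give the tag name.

Answer: ol

Derivation:
After 1 (lastChild): ol
After 2 (parentNode): nav
After 3 (firstChild): ol
After 4 (lastChild): h1
After 5 (parentNode): ol
After 6 (parentNode): nav
After 7 (firstChild): ol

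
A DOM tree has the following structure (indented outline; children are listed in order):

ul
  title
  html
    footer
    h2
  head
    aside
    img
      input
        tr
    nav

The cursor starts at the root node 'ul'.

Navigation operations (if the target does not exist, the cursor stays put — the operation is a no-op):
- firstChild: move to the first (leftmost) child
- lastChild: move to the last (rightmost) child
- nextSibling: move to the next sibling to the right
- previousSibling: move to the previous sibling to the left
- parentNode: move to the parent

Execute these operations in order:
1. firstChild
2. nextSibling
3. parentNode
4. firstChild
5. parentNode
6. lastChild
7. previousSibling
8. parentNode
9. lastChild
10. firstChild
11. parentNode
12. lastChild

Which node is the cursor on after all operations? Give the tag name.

After 1 (firstChild): title
After 2 (nextSibling): html
After 3 (parentNode): ul
After 4 (firstChild): title
After 5 (parentNode): ul
After 6 (lastChild): head
After 7 (previousSibling): html
After 8 (parentNode): ul
After 9 (lastChild): head
After 10 (firstChild): aside
After 11 (parentNode): head
After 12 (lastChild): nav

Answer: nav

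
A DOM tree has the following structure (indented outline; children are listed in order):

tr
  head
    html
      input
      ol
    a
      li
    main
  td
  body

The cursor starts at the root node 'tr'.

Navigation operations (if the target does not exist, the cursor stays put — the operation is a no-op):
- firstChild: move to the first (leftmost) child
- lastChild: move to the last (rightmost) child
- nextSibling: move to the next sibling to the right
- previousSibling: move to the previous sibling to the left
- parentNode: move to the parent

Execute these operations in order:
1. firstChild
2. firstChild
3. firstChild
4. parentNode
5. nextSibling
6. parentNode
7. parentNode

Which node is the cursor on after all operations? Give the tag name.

Answer: tr

Derivation:
After 1 (firstChild): head
After 2 (firstChild): html
After 3 (firstChild): input
After 4 (parentNode): html
After 5 (nextSibling): a
After 6 (parentNode): head
After 7 (parentNode): tr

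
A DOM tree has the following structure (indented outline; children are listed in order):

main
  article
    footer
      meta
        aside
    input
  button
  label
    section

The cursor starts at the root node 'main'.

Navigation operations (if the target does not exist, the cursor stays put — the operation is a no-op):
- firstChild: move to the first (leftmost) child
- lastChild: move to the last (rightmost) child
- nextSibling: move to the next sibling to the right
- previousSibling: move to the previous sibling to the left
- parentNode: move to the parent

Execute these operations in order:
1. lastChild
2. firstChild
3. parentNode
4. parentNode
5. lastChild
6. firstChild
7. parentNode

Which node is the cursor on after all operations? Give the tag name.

After 1 (lastChild): label
After 2 (firstChild): section
After 3 (parentNode): label
After 4 (parentNode): main
After 5 (lastChild): label
After 6 (firstChild): section
After 7 (parentNode): label

Answer: label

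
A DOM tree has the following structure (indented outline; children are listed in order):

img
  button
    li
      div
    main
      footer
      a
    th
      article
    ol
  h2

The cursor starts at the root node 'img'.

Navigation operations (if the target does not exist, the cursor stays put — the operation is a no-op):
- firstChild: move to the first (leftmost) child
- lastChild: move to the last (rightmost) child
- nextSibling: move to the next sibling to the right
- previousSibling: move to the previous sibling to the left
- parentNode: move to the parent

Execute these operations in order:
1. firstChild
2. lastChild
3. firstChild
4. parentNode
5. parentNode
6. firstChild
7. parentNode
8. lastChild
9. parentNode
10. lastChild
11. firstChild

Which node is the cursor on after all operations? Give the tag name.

After 1 (firstChild): button
After 2 (lastChild): ol
After 3 (firstChild): ol (no-op, stayed)
After 4 (parentNode): button
After 5 (parentNode): img
After 6 (firstChild): button
After 7 (parentNode): img
After 8 (lastChild): h2
After 9 (parentNode): img
After 10 (lastChild): h2
After 11 (firstChild): h2 (no-op, stayed)

Answer: h2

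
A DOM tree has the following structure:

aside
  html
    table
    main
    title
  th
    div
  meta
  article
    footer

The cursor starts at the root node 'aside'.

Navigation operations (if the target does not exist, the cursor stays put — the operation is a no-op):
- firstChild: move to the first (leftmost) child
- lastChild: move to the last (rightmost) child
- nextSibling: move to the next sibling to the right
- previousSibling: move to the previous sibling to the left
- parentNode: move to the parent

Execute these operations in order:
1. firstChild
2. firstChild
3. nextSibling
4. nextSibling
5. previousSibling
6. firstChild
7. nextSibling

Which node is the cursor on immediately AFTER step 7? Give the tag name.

Answer: title

Derivation:
After 1 (firstChild): html
After 2 (firstChild): table
After 3 (nextSibling): main
After 4 (nextSibling): title
After 5 (previousSibling): main
After 6 (firstChild): main (no-op, stayed)
After 7 (nextSibling): title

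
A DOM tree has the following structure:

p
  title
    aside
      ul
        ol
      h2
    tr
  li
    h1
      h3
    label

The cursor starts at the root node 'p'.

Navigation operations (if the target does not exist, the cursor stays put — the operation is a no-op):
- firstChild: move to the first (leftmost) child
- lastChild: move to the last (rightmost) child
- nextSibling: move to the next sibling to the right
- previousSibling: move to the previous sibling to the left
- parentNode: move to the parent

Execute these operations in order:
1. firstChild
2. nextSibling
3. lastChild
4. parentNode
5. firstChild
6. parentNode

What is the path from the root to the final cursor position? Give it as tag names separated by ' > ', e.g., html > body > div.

After 1 (firstChild): title
After 2 (nextSibling): li
After 3 (lastChild): label
After 4 (parentNode): li
After 5 (firstChild): h1
After 6 (parentNode): li

Answer: p > li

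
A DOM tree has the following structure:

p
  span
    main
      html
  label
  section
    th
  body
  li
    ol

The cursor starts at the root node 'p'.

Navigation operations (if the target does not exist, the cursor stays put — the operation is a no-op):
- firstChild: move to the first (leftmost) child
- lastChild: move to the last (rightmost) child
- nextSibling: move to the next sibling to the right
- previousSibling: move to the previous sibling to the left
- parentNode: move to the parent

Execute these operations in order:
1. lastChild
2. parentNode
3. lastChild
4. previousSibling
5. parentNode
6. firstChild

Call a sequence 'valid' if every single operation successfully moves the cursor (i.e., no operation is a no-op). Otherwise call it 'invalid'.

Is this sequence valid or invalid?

Answer: valid

Derivation:
After 1 (lastChild): li
After 2 (parentNode): p
After 3 (lastChild): li
After 4 (previousSibling): body
After 5 (parentNode): p
After 6 (firstChild): span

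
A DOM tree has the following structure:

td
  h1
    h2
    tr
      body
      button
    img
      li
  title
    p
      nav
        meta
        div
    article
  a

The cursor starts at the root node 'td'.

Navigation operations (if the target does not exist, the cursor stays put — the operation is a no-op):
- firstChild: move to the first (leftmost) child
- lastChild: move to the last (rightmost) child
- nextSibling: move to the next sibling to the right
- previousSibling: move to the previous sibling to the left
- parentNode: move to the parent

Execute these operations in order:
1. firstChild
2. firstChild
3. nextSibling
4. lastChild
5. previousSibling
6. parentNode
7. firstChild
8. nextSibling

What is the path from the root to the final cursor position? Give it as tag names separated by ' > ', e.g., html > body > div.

After 1 (firstChild): h1
After 2 (firstChild): h2
After 3 (nextSibling): tr
After 4 (lastChild): button
After 5 (previousSibling): body
After 6 (parentNode): tr
After 7 (firstChild): body
After 8 (nextSibling): button

Answer: td > h1 > tr > button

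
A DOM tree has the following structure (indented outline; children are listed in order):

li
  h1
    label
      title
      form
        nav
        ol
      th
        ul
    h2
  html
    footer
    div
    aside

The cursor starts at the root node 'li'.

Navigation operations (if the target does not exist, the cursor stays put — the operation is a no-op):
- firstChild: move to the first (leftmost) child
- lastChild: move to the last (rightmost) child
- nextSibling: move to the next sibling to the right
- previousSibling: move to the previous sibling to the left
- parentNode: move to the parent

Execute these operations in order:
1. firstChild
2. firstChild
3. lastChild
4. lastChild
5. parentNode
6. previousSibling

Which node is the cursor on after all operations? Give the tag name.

Answer: form

Derivation:
After 1 (firstChild): h1
After 2 (firstChild): label
After 3 (lastChild): th
After 4 (lastChild): ul
After 5 (parentNode): th
After 6 (previousSibling): form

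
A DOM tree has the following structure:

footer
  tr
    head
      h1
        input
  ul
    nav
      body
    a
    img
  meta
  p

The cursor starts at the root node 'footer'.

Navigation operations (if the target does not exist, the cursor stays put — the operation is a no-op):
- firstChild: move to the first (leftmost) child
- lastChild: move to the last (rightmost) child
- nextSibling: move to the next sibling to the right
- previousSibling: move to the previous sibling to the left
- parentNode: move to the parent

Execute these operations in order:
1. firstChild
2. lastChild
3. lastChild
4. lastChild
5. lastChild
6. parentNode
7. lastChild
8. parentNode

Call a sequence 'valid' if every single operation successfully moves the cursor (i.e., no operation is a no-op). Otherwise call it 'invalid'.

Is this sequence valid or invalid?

After 1 (firstChild): tr
After 2 (lastChild): head
After 3 (lastChild): h1
After 4 (lastChild): input
After 5 (lastChild): input (no-op, stayed)
After 6 (parentNode): h1
After 7 (lastChild): input
After 8 (parentNode): h1

Answer: invalid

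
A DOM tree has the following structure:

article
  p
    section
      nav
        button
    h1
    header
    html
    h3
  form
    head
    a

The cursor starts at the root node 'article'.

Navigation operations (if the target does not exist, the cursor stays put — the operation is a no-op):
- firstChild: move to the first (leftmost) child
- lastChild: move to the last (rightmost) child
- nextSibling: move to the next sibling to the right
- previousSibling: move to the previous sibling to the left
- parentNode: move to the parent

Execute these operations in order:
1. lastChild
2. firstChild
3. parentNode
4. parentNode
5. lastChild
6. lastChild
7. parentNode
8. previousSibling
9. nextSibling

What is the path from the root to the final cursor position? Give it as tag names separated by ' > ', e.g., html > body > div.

After 1 (lastChild): form
After 2 (firstChild): head
After 3 (parentNode): form
After 4 (parentNode): article
After 5 (lastChild): form
After 6 (lastChild): a
After 7 (parentNode): form
After 8 (previousSibling): p
After 9 (nextSibling): form

Answer: article > form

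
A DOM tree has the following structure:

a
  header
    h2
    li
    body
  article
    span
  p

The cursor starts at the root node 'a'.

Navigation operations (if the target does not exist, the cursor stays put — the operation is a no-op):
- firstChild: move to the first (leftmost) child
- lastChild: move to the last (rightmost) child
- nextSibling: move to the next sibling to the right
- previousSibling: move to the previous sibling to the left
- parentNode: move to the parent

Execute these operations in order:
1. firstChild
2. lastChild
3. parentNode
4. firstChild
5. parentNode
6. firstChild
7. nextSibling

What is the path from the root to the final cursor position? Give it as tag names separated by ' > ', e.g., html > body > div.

After 1 (firstChild): header
After 2 (lastChild): body
After 3 (parentNode): header
After 4 (firstChild): h2
After 5 (parentNode): header
After 6 (firstChild): h2
After 7 (nextSibling): li

Answer: a > header > li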